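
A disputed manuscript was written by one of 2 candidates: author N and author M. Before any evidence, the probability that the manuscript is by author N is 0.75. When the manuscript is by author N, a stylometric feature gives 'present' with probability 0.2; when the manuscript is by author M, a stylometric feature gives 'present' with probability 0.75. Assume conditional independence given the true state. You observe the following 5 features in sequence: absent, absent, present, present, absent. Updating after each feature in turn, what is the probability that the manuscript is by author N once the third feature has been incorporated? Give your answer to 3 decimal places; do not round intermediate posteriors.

After 'absent': P(author N) = 0.8·0.7500 / (0.8·0.7500 + 0.25·0.2500) ≈ 0.9057
After 'absent': P(author N) = 0.8·0.9057 / (0.8·0.9057 + 0.25·0.0943) ≈ 0.9685
After 'present': P(author N) = 0.2·0.9685 / (0.2·0.9685 + 0.75·0.0315) ≈ 0.8912

0.891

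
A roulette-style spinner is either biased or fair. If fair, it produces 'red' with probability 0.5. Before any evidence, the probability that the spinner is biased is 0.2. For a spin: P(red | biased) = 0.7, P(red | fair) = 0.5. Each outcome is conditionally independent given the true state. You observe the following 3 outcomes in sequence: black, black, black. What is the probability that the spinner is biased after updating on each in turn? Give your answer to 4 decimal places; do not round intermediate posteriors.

0.0512

After 'black': P(biased) = 0.3·0.2000 / (0.3·0.2000 + 0.5·0.8000) ≈ 0.1304
After 'black': P(biased) = 0.3·0.1304 / (0.3·0.1304 + 0.5·0.8696) ≈ 0.0826
After 'black': P(biased) = 0.3·0.0826 / (0.3·0.0826 + 0.5·0.9174) ≈ 0.0512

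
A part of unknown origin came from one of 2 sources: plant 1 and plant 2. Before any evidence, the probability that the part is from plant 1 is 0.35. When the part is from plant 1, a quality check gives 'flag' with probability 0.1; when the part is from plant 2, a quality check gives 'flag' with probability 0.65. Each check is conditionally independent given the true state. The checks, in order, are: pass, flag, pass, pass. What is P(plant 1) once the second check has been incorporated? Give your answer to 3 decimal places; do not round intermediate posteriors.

After 'pass': P(plant 1) = 0.9·0.3500 / (0.9·0.3500 + 0.35·0.6500) ≈ 0.5806
After 'flag': P(plant 1) = 0.1·0.5806 / (0.1·0.5806 + 0.65·0.4194) ≈ 0.1756

0.176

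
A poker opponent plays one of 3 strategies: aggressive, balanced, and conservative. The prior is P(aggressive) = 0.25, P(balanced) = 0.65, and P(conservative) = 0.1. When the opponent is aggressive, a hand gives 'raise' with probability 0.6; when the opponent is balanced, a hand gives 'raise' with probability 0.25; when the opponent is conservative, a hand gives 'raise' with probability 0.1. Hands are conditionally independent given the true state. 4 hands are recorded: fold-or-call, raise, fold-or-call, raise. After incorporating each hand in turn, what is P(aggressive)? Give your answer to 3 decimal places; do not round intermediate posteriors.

0.378

After 'fold-or-call': normaliser = 0.4·0.2500 + 0.75·0.6500 + 0.9·0.1000; P(aggressive) ≈ 0.1476, P(balanced) ≈ 0.7196, P(conservative) ≈ 0.1328
After 'raise': normaliser = 0.6·0.1476 + 0.25·0.7196 + 0.1·0.1328; P(aggressive) ≈ 0.3143, P(balanced) ≈ 0.6385, P(conservative) ≈ 0.0472
After 'fold-or-call': normaliser = 0.4·0.3143 + 0.75·0.6385 + 0.9·0.0472; P(aggressive) ≈ 0.1943, P(balanced) ≈ 0.7401, P(conservative) ≈ 0.0656
After 'raise': normaliser = 0.6·0.1943 + 0.25·0.7401 + 0.1·0.0656; P(aggressive) ≈ 0.3783, P(balanced) ≈ 0.6004, P(conservative) ≈ 0.0213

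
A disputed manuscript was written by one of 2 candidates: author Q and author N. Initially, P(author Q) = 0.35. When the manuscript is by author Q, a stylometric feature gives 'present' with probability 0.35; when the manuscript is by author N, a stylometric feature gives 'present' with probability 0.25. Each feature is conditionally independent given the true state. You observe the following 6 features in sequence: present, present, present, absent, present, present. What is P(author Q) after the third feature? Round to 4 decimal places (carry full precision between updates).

0.5964

After 'present': P(author Q) = 0.35·0.3500 / (0.35·0.3500 + 0.25·0.6500) ≈ 0.4298
After 'present': P(author Q) = 0.35·0.4298 / (0.35·0.4298 + 0.25·0.5702) ≈ 0.5135
After 'present': P(author Q) = 0.35·0.5135 / (0.35·0.5135 + 0.25·0.4865) ≈ 0.5964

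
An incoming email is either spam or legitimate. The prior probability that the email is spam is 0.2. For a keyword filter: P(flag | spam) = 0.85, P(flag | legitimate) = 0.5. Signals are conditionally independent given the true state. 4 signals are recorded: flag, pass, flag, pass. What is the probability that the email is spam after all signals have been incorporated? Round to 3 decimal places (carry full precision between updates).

0.061

Apply Bayes' rule sequentially, carrying P(spam) forward.
After 'flag': P(spam) = 0.85·0.2000 / (0.85·0.2000 + 0.5·0.8000) ≈ 0.2982
After 'pass': P(spam) = 0.15·0.2982 / (0.15·0.2982 + 0.5·0.7018) ≈ 0.1131
After 'flag': P(spam) = 0.85·0.1131 / (0.85·0.1131 + 0.5·0.8869) ≈ 0.1781
After 'pass': P(spam) = 0.15·0.1781 / (0.15·0.1781 + 0.5·0.8219) ≈ 0.0611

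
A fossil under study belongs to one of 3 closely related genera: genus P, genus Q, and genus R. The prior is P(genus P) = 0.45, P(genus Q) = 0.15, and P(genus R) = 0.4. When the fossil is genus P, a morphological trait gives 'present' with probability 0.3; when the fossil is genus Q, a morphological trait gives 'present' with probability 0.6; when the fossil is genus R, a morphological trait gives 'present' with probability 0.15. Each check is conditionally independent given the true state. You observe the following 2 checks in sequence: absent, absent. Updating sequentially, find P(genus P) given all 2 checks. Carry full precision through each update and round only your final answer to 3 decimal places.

After 'absent': normaliser = 0.7·0.4500 + 0.4·0.1500 + 0.85·0.4000; P(genus P) ≈ 0.4406, P(genus Q) ≈ 0.0839, P(genus R) ≈ 0.4755
After 'absent': normaliser = 0.7·0.4406 + 0.4·0.0839 + 0.85·0.4755; P(genus P) ≈ 0.4133, P(genus Q) ≈ 0.0450, P(genus R) ≈ 0.5417

0.413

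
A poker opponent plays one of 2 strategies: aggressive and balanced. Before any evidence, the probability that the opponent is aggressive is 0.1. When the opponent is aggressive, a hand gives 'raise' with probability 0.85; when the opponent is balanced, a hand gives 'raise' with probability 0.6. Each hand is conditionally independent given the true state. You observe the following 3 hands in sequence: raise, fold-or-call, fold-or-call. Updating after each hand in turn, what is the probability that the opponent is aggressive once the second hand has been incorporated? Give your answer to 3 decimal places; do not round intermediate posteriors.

After 'raise': P(aggressive) = 0.85·0.1000 / (0.85·0.1000 + 0.6·0.9000) ≈ 0.1360
After 'fold-or-call': P(aggressive) = 0.15·0.1360 / (0.15·0.1360 + 0.4·0.8640) ≈ 0.0557

0.056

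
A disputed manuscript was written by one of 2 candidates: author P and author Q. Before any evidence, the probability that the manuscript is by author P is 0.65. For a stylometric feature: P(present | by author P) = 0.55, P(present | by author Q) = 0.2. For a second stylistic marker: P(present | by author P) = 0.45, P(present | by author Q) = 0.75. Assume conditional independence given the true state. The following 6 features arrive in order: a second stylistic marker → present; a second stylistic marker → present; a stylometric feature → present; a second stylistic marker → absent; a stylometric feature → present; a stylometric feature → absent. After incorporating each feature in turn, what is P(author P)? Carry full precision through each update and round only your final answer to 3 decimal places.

0.862

After a second stylistic marker='present': P(author P) = 0.45·0.6500 / (0.45·0.6500 + 0.75·0.3500) ≈ 0.5270
After a second stylistic marker='present': P(author P) = 0.45·0.5270 / (0.45·0.5270 + 0.75·0.4730) ≈ 0.4007
After a stylometric feature='present': P(author P) = 0.55·0.4007 / (0.55·0.4007 + 0.2·0.5993) ≈ 0.6477
After a second stylistic marker='absent': P(author P) = 0.55·0.6477 / (0.55·0.6477 + 0.25·0.3523) ≈ 0.8018
After a stylometric feature='present': P(author P) = 0.55·0.8018 / (0.55·0.8018 + 0.2·0.1982) ≈ 0.9175
After a stylometric feature='absent': P(author P) = 0.45·0.9175 / (0.45·0.9175 + 0.8·0.0825) ≈ 0.8622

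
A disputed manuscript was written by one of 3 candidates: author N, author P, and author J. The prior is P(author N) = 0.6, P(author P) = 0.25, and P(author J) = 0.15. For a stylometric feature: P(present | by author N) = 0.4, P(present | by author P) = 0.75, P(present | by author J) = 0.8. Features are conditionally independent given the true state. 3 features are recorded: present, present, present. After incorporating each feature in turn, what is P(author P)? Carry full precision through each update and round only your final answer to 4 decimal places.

0.4780

After 'present': normaliser = 0.4·0.6000 + 0.75·0.2500 + 0.8·0.1500; P(author N) ≈ 0.4384, P(author P) ≈ 0.3425, P(author J) ≈ 0.2192
After 'present': normaliser = 0.4·0.4384 + 0.75·0.3425 + 0.8·0.2192; P(author N) ≈ 0.2886, P(author P) ≈ 0.4228, P(author J) ≈ 0.2886
After 'present': normaliser = 0.4·0.2886 + 0.75·0.4228 + 0.8·0.2886; P(author N) ≈ 0.1740, P(author P) ≈ 0.4780, P(author J) ≈ 0.3480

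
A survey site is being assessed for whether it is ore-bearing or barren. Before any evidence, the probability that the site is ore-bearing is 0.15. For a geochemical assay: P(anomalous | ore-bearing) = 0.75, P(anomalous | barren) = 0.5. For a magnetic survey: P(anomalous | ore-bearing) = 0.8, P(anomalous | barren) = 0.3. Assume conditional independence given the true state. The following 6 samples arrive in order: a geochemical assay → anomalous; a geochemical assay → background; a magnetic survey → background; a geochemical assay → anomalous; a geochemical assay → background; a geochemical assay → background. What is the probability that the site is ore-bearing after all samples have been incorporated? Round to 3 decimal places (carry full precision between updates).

0.014

After a geochemical assay='anomalous': P(ore) = 0.75·0.1500 / (0.75·0.1500 + 0.5·0.8500) ≈ 0.2093
After a geochemical assay='background': P(ore) = 0.25·0.2093 / (0.25·0.2093 + 0.5·0.7907) ≈ 0.1169
After a magnetic survey='background': P(ore) = 0.2·0.1169 / (0.2·0.1169 + 0.7·0.8831) ≈ 0.0364
After a geochemical assay='anomalous': P(ore) = 0.75·0.0364 / (0.75·0.0364 + 0.5·0.9636) ≈ 0.0537
After a geochemical assay='background': P(ore) = 0.25·0.0537 / (0.25·0.0537 + 0.5·0.9463) ≈ 0.0276
After a geochemical assay='background': P(ore) = 0.25·0.0276 / (0.25·0.0276 + 0.5·0.9724) ≈ 0.0140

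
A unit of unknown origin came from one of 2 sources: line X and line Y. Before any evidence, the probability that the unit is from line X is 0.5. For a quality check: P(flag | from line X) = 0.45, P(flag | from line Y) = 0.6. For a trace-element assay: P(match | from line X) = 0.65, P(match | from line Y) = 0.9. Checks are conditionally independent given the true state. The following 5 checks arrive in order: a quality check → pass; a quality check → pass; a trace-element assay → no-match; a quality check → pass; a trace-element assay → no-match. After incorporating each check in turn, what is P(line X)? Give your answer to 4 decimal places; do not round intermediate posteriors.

0.9696

After a quality check='pass': P(line X) = 0.55·0.5000 / (0.55·0.5000 + 0.4·0.5000) ≈ 0.5789
After a quality check='pass': P(line X) = 0.55·0.5789 / (0.55·0.5789 + 0.4·0.4211) ≈ 0.6541
After a trace-element assay='no-match': P(line X) = 0.35·0.6541 / (0.35·0.6541 + 0.1·0.3459) ≈ 0.8687
After a quality check='pass': P(line X) = 0.55·0.8687 / (0.55·0.8687 + 0.4·0.1313) ≈ 0.9010
After a trace-element assay='no-match': P(line X) = 0.35·0.9010 / (0.35·0.9010 + 0.1·0.0990) ≈ 0.9696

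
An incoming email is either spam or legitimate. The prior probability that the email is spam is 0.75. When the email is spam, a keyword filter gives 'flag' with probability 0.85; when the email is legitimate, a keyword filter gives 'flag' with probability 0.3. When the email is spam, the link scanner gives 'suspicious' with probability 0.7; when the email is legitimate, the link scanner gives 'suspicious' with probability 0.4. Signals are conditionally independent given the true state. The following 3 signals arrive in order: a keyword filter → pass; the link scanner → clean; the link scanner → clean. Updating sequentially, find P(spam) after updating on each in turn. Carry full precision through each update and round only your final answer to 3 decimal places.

Apply Bayes' rule sequentially, carrying P(spam) forward.
After a keyword filter='pass': P(spam) = 0.15·0.7500 / (0.15·0.7500 + 0.7·0.2500) ≈ 0.3913
After the link scanner='clean': P(spam) = 0.3·0.3913 / (0.3·0.3913 + 0.6·0.6087) ≈ 0.2432
After the link scanner='clean': P(spam) = 0.3·0.2432 / (0.3·0.2432 + 0.6·0.7568) ≈ 0.1385

0.138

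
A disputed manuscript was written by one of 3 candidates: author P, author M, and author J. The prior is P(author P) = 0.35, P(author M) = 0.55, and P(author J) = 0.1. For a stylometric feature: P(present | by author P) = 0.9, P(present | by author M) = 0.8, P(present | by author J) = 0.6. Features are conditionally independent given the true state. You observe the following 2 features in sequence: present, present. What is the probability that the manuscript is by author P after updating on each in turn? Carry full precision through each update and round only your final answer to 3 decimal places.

0.422

After 'present': normaliser = 0.9·0.3500 + 0.8·0.5500 + 0.6·0.1000; P(author P) ≈ 0.3865, P(author M) ≈ 0.5399, P(author J) ≈ 0.0736
After 'present': normaliser = 0.9·0.3865 + 0.8·0.5399 + 0.6·0.0736; P(author P) ≈ 0.4222, P(author M) ≈ 0.5242, P(author J) ≈ 0.0536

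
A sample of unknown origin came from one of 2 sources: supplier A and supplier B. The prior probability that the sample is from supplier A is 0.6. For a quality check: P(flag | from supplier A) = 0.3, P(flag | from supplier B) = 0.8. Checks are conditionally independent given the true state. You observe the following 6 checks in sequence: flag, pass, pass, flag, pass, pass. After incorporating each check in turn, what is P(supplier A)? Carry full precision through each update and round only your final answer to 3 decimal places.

After 'flag': P(supplier A) = 0.3·0.6000 / (0.3·0.6000 + 0.8·0.4000) ≈ 0.3600
After 'pass': P(supplier A) = 0.7·0.3600 / (0.7·0.3600 + 0.2·0.6400) ≈ 0.6632
After 'pass': P(supplier A) = 0.7·0.6632 / (0.7·0.6632 + 0.2·0.3368) ≈ 0.8733
After 'flag': P(supplier A) = 0.3·0.8733 / (0.3·0.8733 + 0.8·0.1267) ≈ 0.7210
After 'pass': P(supplier A) = 0.7·0.7210 / (0.7·0.7210 + 0.2·0.2790) ≈ 0.9004
After 'pass': P(supplier A) = 0.7·0.9004 / (0.7·0.9004 + 0.2·0.0996) ≈ 0.9694

0.969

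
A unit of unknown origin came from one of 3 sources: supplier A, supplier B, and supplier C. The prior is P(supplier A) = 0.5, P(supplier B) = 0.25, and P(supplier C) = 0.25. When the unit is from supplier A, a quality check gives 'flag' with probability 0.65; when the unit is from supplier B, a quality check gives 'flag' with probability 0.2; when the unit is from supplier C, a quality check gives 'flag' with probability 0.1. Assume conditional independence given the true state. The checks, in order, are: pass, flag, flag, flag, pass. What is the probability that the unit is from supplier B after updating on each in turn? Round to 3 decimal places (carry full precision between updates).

0.070

Each posterior becomes the prior for the next update.
After 'pass': normaliser = 0.35·0.5000 + 0.8·0.2500 + 0.9·0.2500; P(supplier A) ≈ 0.2917, P(supplier B) ≈ 0.3333, P(supplier C) ≈ 0.3750
After 'flag': normaliser = 0.65·0.2917 + 0.2·0.3333 + 0.1·0.3750; P(supplier A) ≈ 0.6454, P(supplier B) ≈ 0.2270, P(supplier C) ≈ 0.1277
After 'flag': normaliser = 0.65·0.6454 + 0.2·0.2270 + 0.1·0.1277; P(supplier A) ≈ 0.8782, P(supplier B) ≈ 0.0950, P(supplier C) ≈ 0.0267
After 'flag': normaliser = 0.65·0.8782 + 0.2·0.0950 + 0.1·0.0267; P(supplier A) ≈ 0.9634, P(supplier B) ≈ 0.0321, P(supplier C) ≈ 0.0045
After 'pass': normaliser = 0.35·0.9634 + 0.8·0.0321 + 0.9·0.0045; P(supplier A) ≈ 0.9190, P(supplier B) ≈ 0.0699, P(supplier C) ≈ 0.0111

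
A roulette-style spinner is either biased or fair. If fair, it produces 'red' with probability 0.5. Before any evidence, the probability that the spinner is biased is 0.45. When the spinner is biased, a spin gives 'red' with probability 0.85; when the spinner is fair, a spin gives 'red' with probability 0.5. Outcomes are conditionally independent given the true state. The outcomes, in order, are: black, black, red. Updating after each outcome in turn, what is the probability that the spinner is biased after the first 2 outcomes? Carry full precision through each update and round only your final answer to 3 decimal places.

0.069

After 'black': P(biased) = 0.15·0.4500 / (0.15·0.4500 + 0.5·0.5500) ≈ 0.1971
After 'black': P(biased) = 0.15·0.1971 / (0.15·0.1971 + 0.5·0.8029) ≈ 0.0686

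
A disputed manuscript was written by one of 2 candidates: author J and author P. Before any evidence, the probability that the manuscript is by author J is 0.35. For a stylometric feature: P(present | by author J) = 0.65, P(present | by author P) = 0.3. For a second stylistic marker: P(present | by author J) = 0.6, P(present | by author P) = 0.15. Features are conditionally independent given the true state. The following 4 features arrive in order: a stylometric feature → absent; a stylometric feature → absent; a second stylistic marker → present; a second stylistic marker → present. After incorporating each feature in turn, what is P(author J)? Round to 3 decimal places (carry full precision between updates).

Each posterior becomes the prior for the next update.
After a stylometric feature='absent': P(author J) = 0.35·0.3500 / (0.35·0.3500 + 0.7·0.6500) ≈ 0.2121
After a stylometric feature='absent': P(author J) = 0.35·0.2121 / (0.35·0.2121 + 0.7·0.7879) ≈ 0.1186
After a second stylistic marker='present': P(author J) = 0.6·0.1186 / (0.6·0.1186 + 0.15·0.8814) ≈ 0.3500
After a second stylistic marker='present': P(author J) = 0.6·0.3500 / (0.6·0.3500 + 0.15·0.6500) ≈ 0.6829

0.683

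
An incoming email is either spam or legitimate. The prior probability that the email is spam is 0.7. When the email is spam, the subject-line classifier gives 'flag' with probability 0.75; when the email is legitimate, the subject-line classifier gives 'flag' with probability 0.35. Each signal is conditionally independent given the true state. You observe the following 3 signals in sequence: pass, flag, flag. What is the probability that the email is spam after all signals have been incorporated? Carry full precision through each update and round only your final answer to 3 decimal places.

After 'pass': P(spam) = 0.25·0.7000 / (0.25·0.7000 + 0.65·0.3000) ≈ 0.4730
After 'flag': P(spam) = 0.75·0.4730 / (0.75·0.4730 + 0.35·0.5270) ≈ 0.6579
After 'flag': P(spam) = 0.75·0.6579 / (0.75·0.6579 + 0.35·0.3421) ≈ 0.8047

0.805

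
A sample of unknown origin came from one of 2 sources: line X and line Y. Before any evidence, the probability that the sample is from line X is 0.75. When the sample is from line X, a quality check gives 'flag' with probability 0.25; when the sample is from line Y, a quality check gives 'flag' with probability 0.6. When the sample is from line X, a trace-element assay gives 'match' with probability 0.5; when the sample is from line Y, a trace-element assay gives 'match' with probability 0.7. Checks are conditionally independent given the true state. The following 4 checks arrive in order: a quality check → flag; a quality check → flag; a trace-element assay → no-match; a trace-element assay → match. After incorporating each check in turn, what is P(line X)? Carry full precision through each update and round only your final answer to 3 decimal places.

0.383

After a quality check='flag': P(line X) = 0.25·0.7500 / (0.25·0.7500 + 0.6·0.2500) ≈ 0.5556
After a quality check='flag': P(line X) = 0.25·0.5556 / (0.25·0.5556 + 0.6·0.4444) ≈ 0.3425
After a trace-element assay='no-match': P(line X) = 0.5·0.3425 / (0.5·0.3425 + 0.3·0.6575) ≈ 0.4647
After a trace-element assay='match': P(line X) = 0.5·0.4647 / (0.5·0.4647 + 0.7·0.5353) ≈ 0.3827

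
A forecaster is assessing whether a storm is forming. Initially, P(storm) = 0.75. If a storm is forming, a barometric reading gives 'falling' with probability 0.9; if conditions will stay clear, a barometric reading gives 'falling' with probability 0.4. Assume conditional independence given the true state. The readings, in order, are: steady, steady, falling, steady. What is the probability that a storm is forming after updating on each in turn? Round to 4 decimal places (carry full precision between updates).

After 'steady': P(storm) = 0.1·0.7500 / (0.1·0.7500 + 0.6·0.2500) ≈ 0.3333
After 'steady': P(storm) = 0.1·0.3333 / (0.1·0.3333 + 0.6·0.6667) ≈ 0.0769
After 'falling': P(storm) = 0.9·0.0769 / (0.9·0.0769 + 0.4·0.9231) ≈ 0.1579
After 'steady': P(storm) = 0.1·0.1579 / (0.1·0.1579 + 0.6·0.8421) ≈ 0.0303

0.0303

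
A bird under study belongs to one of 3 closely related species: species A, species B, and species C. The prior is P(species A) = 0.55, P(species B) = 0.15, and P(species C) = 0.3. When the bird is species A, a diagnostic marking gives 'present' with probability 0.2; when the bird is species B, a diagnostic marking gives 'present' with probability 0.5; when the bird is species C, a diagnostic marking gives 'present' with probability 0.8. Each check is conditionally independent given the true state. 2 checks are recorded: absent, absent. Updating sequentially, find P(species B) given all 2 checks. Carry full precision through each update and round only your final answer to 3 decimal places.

After 'absent': normaliser = 0.8·0.5500 + 0.5·0.1500 + 0.2·0.3000; P(species A) ≈ 0.7652, P(species B) ≈ 0.1304, P(species C) ≈ 0.1043
After 'absent': normaliser = 0.8·0.7652 + 0.5·0.1304 + 0.2·0.1043; P(species A) ≈ 0.8767, P(species B) ≈ 0.0934, P(species C) ≈ 0.0299

0.093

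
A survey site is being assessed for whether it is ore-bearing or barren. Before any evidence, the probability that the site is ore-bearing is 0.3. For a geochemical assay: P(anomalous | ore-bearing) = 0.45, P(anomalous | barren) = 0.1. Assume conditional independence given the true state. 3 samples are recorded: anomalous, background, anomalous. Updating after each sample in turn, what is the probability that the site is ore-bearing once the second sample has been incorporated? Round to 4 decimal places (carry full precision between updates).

After 'anomalous': P(ore) = 0.45·0.3000 / (0.45·0.3000 + 0.1·0.7000) ≈ 0.6585
After 'background': P(ore) = 0.55·0.6585 / (0.55·0.6585 + 0.9·0.3415) ≈ 0.5410

0.5410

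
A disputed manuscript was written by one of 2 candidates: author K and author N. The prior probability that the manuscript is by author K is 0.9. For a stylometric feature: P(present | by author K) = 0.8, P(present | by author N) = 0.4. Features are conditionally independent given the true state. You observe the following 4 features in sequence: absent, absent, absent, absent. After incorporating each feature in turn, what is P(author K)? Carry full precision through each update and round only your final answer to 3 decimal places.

After 'absent': P(author K) = 0.2·0.9000 / (0.2·0.9000 + 0.6·0.1000) ≈ 0.7500
After 'absent': P(author K) = 0.2·0.7500 / (0.2·0.7500 + 0.6·0.2500) ≈ 0.5000
After 'absent': P(author K) = 0.2·0.5000 / (0.2·0.5000 + 0.6·0.5000) ≈ 0.2500
After 'absent': P(author K) = 0.2·0.2500 / (0.2·0.2500 + 0.6·0.7500) ≈ 0.1000

0.100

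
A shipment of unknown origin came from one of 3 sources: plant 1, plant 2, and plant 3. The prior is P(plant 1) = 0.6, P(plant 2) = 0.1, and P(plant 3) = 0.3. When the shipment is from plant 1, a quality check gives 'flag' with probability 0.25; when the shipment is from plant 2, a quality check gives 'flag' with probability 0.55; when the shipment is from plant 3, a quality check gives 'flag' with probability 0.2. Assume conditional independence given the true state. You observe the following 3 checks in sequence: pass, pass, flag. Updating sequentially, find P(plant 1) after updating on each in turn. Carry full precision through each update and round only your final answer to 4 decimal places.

0.6301

Apply Bayes' rule sequentially, carrying P(plant 1) forward.
After 'pass': normaliser = 0.75·0.6000 + 0.45·0.1000 + 0.8·0.3000; P(plant 1) ≈ 0.6122, P(plant 2) ≈ 0.0612, P(plant 3) ≈ 0.3265
After 'pass': normaliser = 0.75·0.6122 + 0.45·0.0612 + 0.8·0.3265; P(plant 1) ≈ 0.6139, P(plant 2) ≈ 0.0368, P(plant 3) ≈ 0.3492
After 'flag': normaliser = 0.25·0.6139 + 0.55·0.0368 + 0.2·0.3492; P(plant 1) ≈ 0.6301, P(plant 2) ≈ 0.0832, P(plant 3) ≈ 0.2868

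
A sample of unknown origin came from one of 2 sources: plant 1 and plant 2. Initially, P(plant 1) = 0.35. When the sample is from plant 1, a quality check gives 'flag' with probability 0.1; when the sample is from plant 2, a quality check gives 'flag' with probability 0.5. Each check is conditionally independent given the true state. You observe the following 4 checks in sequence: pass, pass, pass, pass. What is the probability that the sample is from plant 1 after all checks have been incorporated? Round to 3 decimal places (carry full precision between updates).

0.850

After 'pass': P(plant 1) = 0.9·0.3500 / (0.9·0.3500 + 0.5·0.6500) ≈ 0.4922
After 'pass': P(plant 1) = 0.9·0.4922 / (0.9·0.4922 + 0.5·0.5078) ≈ 0.6357
After 'pass': P(plant 1) = 0.9·0.6357 / (0.9·0.6357 + 0.5·0.3643) ≈ 0.7585
After 'pass': P(plant 1) = 0.9·0.7585 / (0.9·0.7585 + 0.5·0.2415) ≈ 0.8497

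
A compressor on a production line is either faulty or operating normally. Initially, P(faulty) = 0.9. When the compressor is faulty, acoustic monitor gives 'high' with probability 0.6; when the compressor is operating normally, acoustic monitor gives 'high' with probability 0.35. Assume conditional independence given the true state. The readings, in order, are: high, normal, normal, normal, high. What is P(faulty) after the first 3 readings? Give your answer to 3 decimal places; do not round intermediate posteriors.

0.854

After 'high': P(faulty) = 0.6·0.9000 / (0.6·0.9000 + 0.35·0.1000) ≈ 0.9391
After 'normal': P(faulty) = 0.4·0.9391 / (0.4·0.9391 + 0.65·0.0609) ≈ 0.9047
After 'normal': P(faulty) = 0.4·0.9047 / (0.4·0.9047 + 0.65·0.0953) ≈ 0.8539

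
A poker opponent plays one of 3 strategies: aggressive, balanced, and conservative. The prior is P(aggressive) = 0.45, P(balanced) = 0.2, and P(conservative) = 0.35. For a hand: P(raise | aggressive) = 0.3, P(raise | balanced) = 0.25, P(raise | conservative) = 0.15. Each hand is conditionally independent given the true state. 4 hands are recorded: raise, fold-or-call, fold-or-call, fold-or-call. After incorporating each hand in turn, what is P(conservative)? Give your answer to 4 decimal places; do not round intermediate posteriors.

0.3236

After 'raise': normaliser = 0.3·0.4500 + 0.25·0.2000 + 0.15·0.3500; P(aggressive) ≈ 0.5684, P(balanced) ≈ 0.2105, P(conservative) ≈ 0.2211
After 'fold-or-call': normaliser = 0.7·0.5684 + 0.75·0.2105 + 0.85·0.2211; P(aggressive) ≈ 0.5350, P(balanced) ≈ 0.2123, P(conservative) ≈ 0.2527
After 'fold-or-call': normaliser = 0.7·0.5350 + 0.75·0.2123 + 0.85·0.2527; P(aggressive) ≈ 0.5004, P(balanced) ≈ 0.2127, P(conservative) ≈ 0.2869
After 'fold-or-call': normaliser = 0.7·0.5004 + 0.75·0.2127 + 0.85·0.2869; P(aggressive) ≈ 0.4647, P(balanced) ≈ 0.2117, P(conservative) ≈ 0.3236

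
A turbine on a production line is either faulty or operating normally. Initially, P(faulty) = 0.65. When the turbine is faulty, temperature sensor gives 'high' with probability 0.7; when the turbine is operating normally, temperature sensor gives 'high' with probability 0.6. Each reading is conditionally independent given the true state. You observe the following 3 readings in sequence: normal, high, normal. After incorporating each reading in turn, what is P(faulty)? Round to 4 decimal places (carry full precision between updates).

0.5493

Each posterior becomes the prior for the next update.
After 'normal': P(faulty) = 0.3·0.6500 / (0.3·0.6500 + 0.4·0.3500) ≈ 0.5821
After 'high': P(faulty) = 0.7·0.5821 / (0.7·0.5821 + 0.6·0.4179) ≈ 0.6190
After 'normal': P(faulty) = 0.3·0.6190 / (0.3·0.6190 + 0.4·0.3810) ≈ 0.5493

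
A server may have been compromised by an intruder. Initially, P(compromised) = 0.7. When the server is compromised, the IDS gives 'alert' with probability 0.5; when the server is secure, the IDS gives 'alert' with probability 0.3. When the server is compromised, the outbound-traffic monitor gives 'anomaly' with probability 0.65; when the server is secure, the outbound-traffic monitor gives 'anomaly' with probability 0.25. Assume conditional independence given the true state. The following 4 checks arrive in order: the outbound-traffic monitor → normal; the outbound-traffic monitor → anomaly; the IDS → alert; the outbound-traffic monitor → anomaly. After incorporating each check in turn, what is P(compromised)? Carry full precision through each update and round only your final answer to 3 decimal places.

0.925

Apply Bayes' rule sequentially, carrying P(compromised) forward.
After the outbound-traffic monitor='normal': P(compromised) = 0.35·0.7000 / (0.35·0.7000 + 0.75·0.3000) ≈ 0.5213
After the outbound-traffic monitor='anomaly': P(compromised) = 0.65·0.5213 / (0.65·0.5213 + 0.25·0.4787) ≈ 0.7390
After the IDS='alert': P(compromised) = 0.5·0.7390 / (0.5·0.7390 + 0.3·0.2610) ≈ 0.8251
After the outbound-traffic monitor='anomaly': P(compromised) = 0.65·0.8251 / (0.65·0.8251 + 0.25·0.1749) ≈ 0.9246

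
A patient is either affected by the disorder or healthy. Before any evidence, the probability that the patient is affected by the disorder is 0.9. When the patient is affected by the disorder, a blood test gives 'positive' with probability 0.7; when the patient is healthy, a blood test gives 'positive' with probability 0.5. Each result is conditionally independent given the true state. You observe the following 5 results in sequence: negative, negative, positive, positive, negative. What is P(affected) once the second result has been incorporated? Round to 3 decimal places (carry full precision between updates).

After 'negative': P(affected) = 0.3·0.9000 / (0.3·0.9000 + 0.5·0.1000) ≈ 0.8438
After 'negative': P(affected) = 0.3·0.8438 / (0.3·0.8438 + 0.5·0.1562) ≈ 0.7642

0.764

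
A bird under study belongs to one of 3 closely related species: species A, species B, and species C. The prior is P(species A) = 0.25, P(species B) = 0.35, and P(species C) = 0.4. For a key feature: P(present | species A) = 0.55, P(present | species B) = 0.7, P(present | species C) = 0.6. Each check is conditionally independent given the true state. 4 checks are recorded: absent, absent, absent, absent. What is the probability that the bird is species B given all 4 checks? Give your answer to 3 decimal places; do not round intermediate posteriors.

0.122

After 'absent': normaliser = 0.45·0.2500 + 0.3·0.3500 + 0.4·0.4000; P(species A) ≈ 0.2980, P(species B) ≈ 0.2781, P(species C) ≈ 0.4238
After 'absent': normaliser = 0.45·0.2980 + 0.3·0.2781 + 0.4·0.4238; P(species A) ≈ 0.3464, P(species B) ≈ 0.2156, P(species C) ≈ 0.4380
After 'absent': normaliser = 0.45·0.3464 + 0.3·0.2156 + 0.4·0.4380; P(species A) ≈ 0.3939, P(species B) ≈ 0.1634, P(species C) ≈ 0.4427
After 'absent': normaliser = 0.45·0.3939 + 0.3·0.1634 + 0.4·0.4427; P(species A) ≈ 0.4395, P(species B) ≈ 0.1215, P(species C) ≈ 0.4390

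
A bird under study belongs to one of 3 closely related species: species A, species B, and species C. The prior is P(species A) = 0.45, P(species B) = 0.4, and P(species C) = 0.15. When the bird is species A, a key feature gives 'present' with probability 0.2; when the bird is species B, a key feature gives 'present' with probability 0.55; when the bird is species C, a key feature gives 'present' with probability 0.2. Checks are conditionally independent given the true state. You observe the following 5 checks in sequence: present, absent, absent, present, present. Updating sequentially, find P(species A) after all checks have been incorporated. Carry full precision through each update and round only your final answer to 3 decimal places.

0.139

Apply Bayes' rule sequentially, carrying P(species A) forward.
After 'present': normaliser = 0.2·0.4500 + 0.55·0.4000 + 0.2·0.1500; P(species A) ≈ 0.2647, P(species B) ≈ 0.6471, P(species C) ≈ 0.0882
After 'absent': normaliser = 0.8·0.2647 + 0.45·0.6471 + 0.8·0.0882; P(species A) ≈ 0.3692, P(species B) ≈ 0.5077, P(species C) ≈ 0.1231
After 'absent': normaliser = 0.8·0.3692 + 0.45·0.5077 + 0.8·0.1231; P(species A) ≈ 0.4747, P(species B) ≈ 0.3671, P(species C) ≈ 0.1582
After 'present': normaliser = 0.2·0.4747 + 0.55·0.3671 + 0.2·0.1582; P(species A) ≈ 0.2890, P(species B) ≈ 0.6147, P(species C) ≈ 0.0963
After 'present': normaliser = 0.2·0.2890 + 0.55·0.6147 + 0.2·0.0963; P(species A) ≈ 0.1392, P(species B) ≈ 0.8144, P(species C) ≈ 0.0464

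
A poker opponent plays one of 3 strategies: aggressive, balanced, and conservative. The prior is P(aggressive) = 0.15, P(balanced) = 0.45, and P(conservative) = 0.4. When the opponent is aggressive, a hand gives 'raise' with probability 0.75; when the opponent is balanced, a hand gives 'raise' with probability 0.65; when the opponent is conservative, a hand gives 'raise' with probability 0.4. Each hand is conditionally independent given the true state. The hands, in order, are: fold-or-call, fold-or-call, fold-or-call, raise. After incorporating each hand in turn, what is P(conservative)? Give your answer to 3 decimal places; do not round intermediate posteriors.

After 'fold-or-call': normaliser = 0.25·0.1500 + 0.35·0.4500 + 0.6·0.4000; P(aggressive) ≈ 0.0862, P(balanced) ≈ 0.3621, P(conservative) ≈ 0.5517
After 'fold-or-call': normaliser = 0.25·0.0862 + 0.35·0.3621 + 0.6·0.5517; P(aggressive) ≈ 0.0450, P(balanced) ≈ 0.2644, P(conservative) ≈ 0.6906
After 'fold-or-call': normaliser = 0.25·0.0450 + 0.35·0.2644 + 0.6·0.6906; P(aggressive) ≈ 0.0217, P(balanced) ≈ 0.1786, P(conservative) ≈ 0.7997
After 'raise': normaliser = 0.75·0.0217 + 0.65·0.1786 + 0.4·0.7997; P(aggressive) ≈ 0.0360, P(balanced) ≈ 0.2567, P(conservative) ≈ 0.7073

0.707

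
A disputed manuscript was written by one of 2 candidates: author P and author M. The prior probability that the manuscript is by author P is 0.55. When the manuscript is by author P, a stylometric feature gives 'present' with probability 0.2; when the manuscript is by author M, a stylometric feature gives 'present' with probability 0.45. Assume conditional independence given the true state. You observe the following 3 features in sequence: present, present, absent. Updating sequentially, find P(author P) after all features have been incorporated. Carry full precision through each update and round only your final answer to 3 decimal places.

0.260

Apply Bayes' rule sequentially, carrying P(author P) forward.
After 'present': P(author P) = 0.2·0.5500 / (0.2·0.5500 + 0.45·0.4500) ≈ 0.3520
After 'present': P(author P) = 0.2·0.3520 / (0.2·0.3520 + 0.45·0.6480) ≈ 0.1945
After 'absent': P(author P) = 0.8·0.1945 / (0.8·0.1945 + 0.55·0.8055) ≈ 0.2599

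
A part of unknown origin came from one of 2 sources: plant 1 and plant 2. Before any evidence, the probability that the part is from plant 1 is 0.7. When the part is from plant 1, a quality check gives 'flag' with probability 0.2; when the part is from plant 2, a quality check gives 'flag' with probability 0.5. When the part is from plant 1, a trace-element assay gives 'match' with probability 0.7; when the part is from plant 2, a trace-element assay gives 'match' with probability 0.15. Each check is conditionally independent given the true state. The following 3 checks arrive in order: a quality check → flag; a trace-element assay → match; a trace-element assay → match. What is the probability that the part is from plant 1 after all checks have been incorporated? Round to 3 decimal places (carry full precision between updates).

0.953

After a quality check='flag': P(plant 1) = 0.2·0.7000 / (0.2·0.7000 + 0.5·0.3000) ≈ 0.4828
After a trace-element assay='match': P(plant 1) = 0.7·0.4828 / (0.7·0.4828 + 0.15·0.5172) ≈ 0.8133
After a trace-element assay='match': P(plant 1) = 0.7·0.8133 / (0.7·0.8133 + 0.15·0.1867) ≈ 0.9531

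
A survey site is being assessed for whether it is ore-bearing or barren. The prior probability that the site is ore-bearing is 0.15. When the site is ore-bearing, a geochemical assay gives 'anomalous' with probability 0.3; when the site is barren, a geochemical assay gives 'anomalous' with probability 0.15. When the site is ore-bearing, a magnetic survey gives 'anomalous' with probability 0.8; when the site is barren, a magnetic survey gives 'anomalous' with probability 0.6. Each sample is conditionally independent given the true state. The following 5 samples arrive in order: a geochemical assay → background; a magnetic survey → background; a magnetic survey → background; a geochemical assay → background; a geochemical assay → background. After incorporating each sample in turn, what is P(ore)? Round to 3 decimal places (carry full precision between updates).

Each posterior becomes the prior for the next update.
After a geochemical assay='background': P(ore) = 0.7·0.1500 / (0.7·0.1500 + 0.85·0.8500) ≈ 0.1269
After a magnetic survey='background': P(ore) = 0.2·0.1269 / (0.2·0.1269 + 0.4·0.8731) ≈ 0.0677
After a magnetic survey='background': P(ore) = 0.2·0.0677 / (0.2·0.0677 + 0.4·0.9323) ≈ 0.0351
After a geochemical assay='background': P(ore) = 0.7·0.0351 / (0.7·0.0351 + 0.85·0.9649) ≈ 0.0291
After a geochemical assay='background': P(ore) = 0.7·0.0291 / (0.7·0.0291 + 0.85·0.9709) ≈ 0.0240

0.024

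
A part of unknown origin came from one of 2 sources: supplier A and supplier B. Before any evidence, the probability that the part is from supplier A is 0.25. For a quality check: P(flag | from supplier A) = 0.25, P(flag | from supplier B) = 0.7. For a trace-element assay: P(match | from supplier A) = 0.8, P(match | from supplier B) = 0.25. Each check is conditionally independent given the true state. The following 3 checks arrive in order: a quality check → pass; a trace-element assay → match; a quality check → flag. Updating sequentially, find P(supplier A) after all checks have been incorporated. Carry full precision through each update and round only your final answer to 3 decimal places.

After a quality check='pass': P(supplier A) = 0.75·0.2500 / (0.75·0.2500 + 0.3·0.7500) ≈ 0.4545
After a trace-element assay='match': P(supplier A) = 0.8·0.4545 / (0.8·0.4545 + 0.25·0.5455) ≈ 0.7273
After a quality check='flag': P(supplier A) = 0.25·0.7273 / (0.25·0.7273 + 0.7·0.2727) ≈ 0.4878

0.488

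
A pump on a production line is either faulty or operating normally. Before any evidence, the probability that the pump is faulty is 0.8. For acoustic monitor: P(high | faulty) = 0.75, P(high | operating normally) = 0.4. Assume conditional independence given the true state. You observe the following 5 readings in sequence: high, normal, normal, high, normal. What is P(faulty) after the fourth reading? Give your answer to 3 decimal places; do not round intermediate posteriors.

After 'high': P(faulty) = 0.75·0.8000 / (0.75·0.8000 + 0.4·0.2000) ≈ 0.8824
After 'normal': P(faulty) = 0.25·0.8824 / (0.25·0.8824 + 0.6·0.1176) ≈ 0.7576
After 'normal': P(faulty) = 0.25·0.7576 / (0.25·0.7576 + 0.6·0.2424) ≈ 0.5656
After 'high': P(faulty) = 0.75·0.5656 / (0.75·0.5656 + 0.4·0.4344) ≈ 0.7094

0.709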